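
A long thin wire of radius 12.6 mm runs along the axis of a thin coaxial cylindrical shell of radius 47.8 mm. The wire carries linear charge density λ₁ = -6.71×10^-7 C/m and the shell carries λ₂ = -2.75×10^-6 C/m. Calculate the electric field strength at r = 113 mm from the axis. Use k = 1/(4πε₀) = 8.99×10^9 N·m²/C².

Take a coaxial cylindrical Gaussian surface of radius r = 113 mm and length L (r > 47.8 mm, enclosing both).
λ_enc = λ₁ + λ₂ = (-6.71e-7) + (-2.75e-6) = -3.421×10^-6 C/m.
Applying ∮E·dA = Q_enc/ε₀ with the end caps contributing no flux:
E = 2k|λ_enc|/r = 2(8.99×10^9)(3.421×10^-6)/(0.113) = 5.44×10^5 N/C.

|E| = 5.44×10^5 V/m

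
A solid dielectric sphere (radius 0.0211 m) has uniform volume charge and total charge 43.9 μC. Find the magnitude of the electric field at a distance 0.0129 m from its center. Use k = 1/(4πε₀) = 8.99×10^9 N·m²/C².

Take a concentric spherical Gaussian surface of radius r = 0.0129 m (r < R).
For a uniform sphere the enclosed fraction is (r/R)³, so Q_enc = (43.9 μC)(0.0129/0.0211)³ = 1.003e-5 C.
Applying ∮E·dA = Q_enc/ε₀ with Φ = E(4πr²):
E = k|Q_enc|/r² = (8.99×10^9)(1.003×10^-5)/(0.0129)² = 5.42×10^8 N/C.

|E| ≈ 5.42×10^8 N/C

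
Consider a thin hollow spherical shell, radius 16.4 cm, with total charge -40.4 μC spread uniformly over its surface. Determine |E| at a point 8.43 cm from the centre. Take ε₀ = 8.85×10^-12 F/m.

Take a concentric spherical Gaussian surface of radius r = 8.43 cm (inside the shell, r < 16.4 cm).
All the charge is outside the Gaussian surface: Q_enc = 0, hence E = 0 everywhere inside the shell.

E = 0 (no enclosed charge)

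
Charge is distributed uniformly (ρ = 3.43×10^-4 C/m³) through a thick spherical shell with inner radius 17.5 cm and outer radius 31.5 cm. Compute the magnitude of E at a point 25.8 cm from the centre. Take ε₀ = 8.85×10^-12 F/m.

2.29×10^6 N/C

Take a concentric spherical Gaussian surface of radius r = 25.8 cm (within the shell material, 17.5 cm < r < 31.5 cm).
Only the shell between 17.5 cm and r is enclosed: Q_enc = ρ·(4π/3)(r³ − a³) = (3.43×10^-4)·(4π/3)·((0.258)³ − (0.175)³) = 1.697e-5 C.
By Gauss's law, ∮E·dA = E·4πr² = Q_enc/ε₀.
E = |Q_enc|/(4πε₀r²) = (1.697×10^-5)/(4π·8.85×10^-12·(0.258)²) = 2.29e6 N/C.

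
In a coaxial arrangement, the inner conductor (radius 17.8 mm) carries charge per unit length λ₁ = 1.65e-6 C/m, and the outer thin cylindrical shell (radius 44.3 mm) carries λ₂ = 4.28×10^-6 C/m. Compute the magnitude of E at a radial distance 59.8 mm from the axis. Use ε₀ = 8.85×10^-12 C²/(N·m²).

|E| = 1.78e6 N/C

Take a coaxial cylindrical Gaussian surface of radius r = 59.8 mm and length L (r > 44.3 mm, enclosing both).
λ_enc = λ₁ + λ₂ = (1.65e-6) + (4.28×10^-6) = 5.93e-6 C/m.
By Gauss's law (flux through the curved wall only), E·2πrL = λ_enc L/ε₀.
E = |λ_enc|/(2πε₀r) = (5.93×10^-6)/(2π·8.85×10^-12·0.0598) = 1.78e6 N/C.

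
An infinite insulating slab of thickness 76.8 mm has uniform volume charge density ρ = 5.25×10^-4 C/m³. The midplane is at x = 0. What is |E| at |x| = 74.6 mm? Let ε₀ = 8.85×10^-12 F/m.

2.28×10^6 V/m

The point |x| = 74.6 mm lies outside the slab (half-thickness 0.0384 m). A symmetric pillbox spanning the full slab encloses Q_enc = ρ·d·A.
Flux = 2EA ⇒ E = |ρ|d/(2ε₀), independent of distance outside.
E = (5.25×10^-4)(0.0768)/(2·8.85×10^-12) = 2.28×10^6 N/C.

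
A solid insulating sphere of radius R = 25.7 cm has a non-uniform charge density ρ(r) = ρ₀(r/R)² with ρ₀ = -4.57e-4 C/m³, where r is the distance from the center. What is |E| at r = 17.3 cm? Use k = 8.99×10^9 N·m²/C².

Use a concentric Gaussian sphere at r = 17.3 cm (r < R).
Q_enc = ∫₀^r ρ(r')·4πr'² dr' = (4πρ₀/R²) ∫₀^r r'^4 dr' = 4πρ₀ r^5/(5·R²) = -2.695e-6 C.
By Gauss's law, ∮E·dA = E·4πr² = Q_enc/ε₀.
E = k|Q_enc|/r² = (8.99×10^9)(2.695×10^-6)/(0.173)² = 8.09e5 N/C.

8.09e5 N/C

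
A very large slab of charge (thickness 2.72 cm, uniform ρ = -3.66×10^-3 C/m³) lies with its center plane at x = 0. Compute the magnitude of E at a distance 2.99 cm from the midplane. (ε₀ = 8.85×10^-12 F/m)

|E| = 5.62×10^6 N/C

The point |x| = 2.99 cm lies outside the slab (half-thickness 0.0136 m). A symmetric pillbox spanning the full slab encloses Q_enc = ρ·d·A.
Flux = 2EA ⇒ E = |ρ|d/(2ε₀), independent of distance outside.
E = (3.66×10^-3)(0.0272)/(2·8.85×10^-12) = 5.62×10^6 N/C.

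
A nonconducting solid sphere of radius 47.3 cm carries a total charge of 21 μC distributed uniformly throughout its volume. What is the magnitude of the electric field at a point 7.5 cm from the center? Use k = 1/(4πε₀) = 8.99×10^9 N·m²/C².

Use a concentric Gaussian sphere at r = 7.5 cm (r < R).
For a uniform sphere the enclosed fraction is (r/R)³, so Q_enc = (21 μC)(0.075/0.473)³ = 8.372×10^-8 C.
By Gauss's law, ∮E·dA = E·4πr² = Q_enc/ε₀.
E = k|Q_enc|/r² = (8.99×10^9)(8.372e-8)/(0.075)² = 1.34×10^5 N/C.

|E| = 1.34×10^5 N/C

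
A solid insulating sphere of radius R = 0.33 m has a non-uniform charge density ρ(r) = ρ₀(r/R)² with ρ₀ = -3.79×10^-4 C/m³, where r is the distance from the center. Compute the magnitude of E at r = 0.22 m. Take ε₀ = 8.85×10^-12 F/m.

By spherical symmetry E is radial; choose a Gaussian sphere of radius r = 0.22 m (r < R).
Integrate the density: Q_enc = 4π ∫₀^r ρ₀(r'/R)^2 r'² dr' = 4πρ₀ r^5/(5·R²) = -4.508×10^-6 C.
Applying ∮E·dA = Q_enc/ε₀ with Φ = E(4πr²):
E = |Q_enc|/(4πε₀r²) = (4.508×10^-6)/(4π·8.85×10^-12·(0.22)²) = 8.37×10^5 N/C.

8.37×10^5 N/C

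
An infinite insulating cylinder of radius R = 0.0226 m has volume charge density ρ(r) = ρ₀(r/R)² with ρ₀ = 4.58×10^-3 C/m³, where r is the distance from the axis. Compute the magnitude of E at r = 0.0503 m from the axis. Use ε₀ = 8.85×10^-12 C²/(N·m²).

E ≈ 1.31e6 V/m

Choose a coaxial cylinder of radius r = 0.0503 m (arbitrary length L) as the Gaussian surface (r > R, full charge per length enclosed).
λ_enc = 2π ∫₀^R ρ₀(r'/R)^2 r' dr' = 2πρ₀R²/4 = 3.675×10^-6 C/m.
By Gauss's law (flux through the curved wall only), E·2πrL = λ_enc L/ε₀.
E = |λ_enc|/(2πε₀r) = (3.675×10^-6)/(2π·8.85×10^-12·0.0503) = 1.31×10^6 N/C.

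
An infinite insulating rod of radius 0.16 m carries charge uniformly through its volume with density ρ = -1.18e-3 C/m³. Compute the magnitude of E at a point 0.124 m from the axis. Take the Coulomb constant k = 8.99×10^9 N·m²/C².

E ≈ 8.27×10^6 V/m

Take a coaxial cylindrical Gaussian surface of radius r = 0.124 m and length L (r < R).
Enclosed charge per unit length: λ_enc = ρ·πr² = (-1.18×10^-3)π(0.124)² = -5.70×10^-5 C/m.
Since E is radial and uniform over the curved surface, Φ = E·2πrL = Q_enc/ε₀ = λ_enc L/ε₀.
E = 2k|λ_enc|/r = 2(8.99×10^9)(5.70×10^-5)/(0.124) = 8.27×10^6 N/C.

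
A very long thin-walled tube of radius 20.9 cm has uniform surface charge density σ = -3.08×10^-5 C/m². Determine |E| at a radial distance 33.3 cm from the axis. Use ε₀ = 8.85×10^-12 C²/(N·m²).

E ≈ 2.18e6 V/m

Choose a coaxial cylinder of radius r = 33.3 cm (arbitrary length L) as the Gaussian surface (r > 20.9 cm).
The whole shell is enclosed: λ_enc = σ·2πR = (-3.08×10^-5)·2π·(0.209) = -4.045e-5 C/m.
Applying ∮E·dA = Q_enc/ε₀ with the end caps contributing no flux:
E = |λ_enc|/(2πε₀r) = (4.045×10^-5)/(2π·8.85×10^-12·0.333) = 2.18e6 N/C.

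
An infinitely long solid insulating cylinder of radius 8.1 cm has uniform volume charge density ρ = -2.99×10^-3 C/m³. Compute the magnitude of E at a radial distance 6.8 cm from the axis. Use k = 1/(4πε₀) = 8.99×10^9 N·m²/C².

By cylindrical symmetry E is radial; use a coaxial Gaussian cylinder of radius 6.8 cm and length L (r < R).
Enclosed charge per unit length: λ_enc = ρ·πr² = (-2.99×10^-3)π(0.068)² = -4.343×10^-5 C/m.
By Gauss's law (flux through the curved wall only), E·2πrL = λ_enc L/ε₀.
E = 2k|λ_enc|/r = 2(8.99×10^9)(4.343×10^-5)/(0.068) = 1.15×10^7 N/C.

|E| ≈ 1.15e7 V/m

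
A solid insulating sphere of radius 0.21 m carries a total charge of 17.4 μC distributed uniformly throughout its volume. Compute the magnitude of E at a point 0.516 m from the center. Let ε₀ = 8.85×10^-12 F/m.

E ≈ 5.88×10^5 V/m

Take a concentric spherical Gaussian surface of radius r = 0.516 m (r > R, so the entire charge is enclosed).
Q_enc = 17.4 μC = 1.74×10^-5 C.
By Gauss's law, ∮E·dA = E·4πr² = Q_enc/ε₀.
E = |Q_enc|/(4πε₀r²) = (1.74×10^-5)/(4π·8.85×10^-12·(0.516)²) = 5.88×10^5 N/C.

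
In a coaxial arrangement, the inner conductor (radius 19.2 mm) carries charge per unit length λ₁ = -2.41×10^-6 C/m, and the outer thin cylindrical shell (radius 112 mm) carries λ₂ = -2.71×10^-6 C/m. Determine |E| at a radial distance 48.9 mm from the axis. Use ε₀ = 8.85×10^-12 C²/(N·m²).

8.86×10^5 N/C

Take a coaxial cylindrical Gaussian surface of radius r = 48.9 mm and length L (between the conductors, 19.2 mm < r < 112 mm).
The shell at 112 mm lies outside the Gaussian surface, so λ_enc = λ₁ = -2.41×10^-6 C/m.
Since E is radial and uniform over the curved surface, Φ = E·2πrL = Q_enc/ε₀ = λ_enc L/ε₀.
E = |λ_enc|/(2πε₀r) = (2.41×10^-6)/(2π·8.85×10^-12·0.0489) = 8.86×10^5 N/C.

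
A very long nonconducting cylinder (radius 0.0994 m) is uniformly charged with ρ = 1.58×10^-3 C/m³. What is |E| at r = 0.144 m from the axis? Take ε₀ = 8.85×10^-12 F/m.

Take a coaxial cylindrical Gaussian surface of radius r = 0.144 m and length L (r > 0.0994 m, full cross-section enclosed).
λ_enc = ρ·πR² = (1.58e-3)π(0.0994)² = 4.904×10^-5 C/m.
Since E is radial and uniform over the curved surface, Φ = E·2πrL = Q_enc/ε₀ = λ_enc L/ε₀.
E = |λ_enc|/(2πε₀r) = (4.904×10^-5)/(2π·8.85×10^-12·0.144) = 6.12×10^6 N/C.

E = 6.12×10^6 N/C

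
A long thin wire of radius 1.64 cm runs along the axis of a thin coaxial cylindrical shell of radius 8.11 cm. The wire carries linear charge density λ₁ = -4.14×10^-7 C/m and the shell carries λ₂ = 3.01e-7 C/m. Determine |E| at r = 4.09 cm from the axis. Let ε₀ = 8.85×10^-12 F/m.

Choose a coaxial cylinder of radius r = 4.09 cm (arbitrary length L) as the Gaussian surface (between the conductors, 1.64 cm < r < 8.11 cm).
Only the inner wire is enclosed; the outer shell contributes nothing inside itself. λ_enc = λ₁ = -4.14e-7 C/m.
By Gauss's law (flux through the curved wall only), E·2πrL = λ_enc L/ε₀.
E = |λ_enc|/(2πε₀r) = (4.14×10^-7)/(2π·8.85×10^-12·0.0409) = 1.82e5 N/C.

1.82×10^5 N/C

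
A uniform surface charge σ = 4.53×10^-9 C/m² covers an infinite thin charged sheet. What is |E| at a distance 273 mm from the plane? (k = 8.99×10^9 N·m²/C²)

By planar symmetry E is perpendicular to the sheet and uniform; use a Gaussian pillbox with flat faces of area A on each side of the sheet.
Only the two end caps contribute flux: Φ = 2EA. With Q_enc = σA, Gauss's law gives E = |σ|/(2ε₀).
E = 2πk|σ| = 2π(8.99×10^9)(4.53×10^-9) = 256 N/C.

|E| = 256 N/C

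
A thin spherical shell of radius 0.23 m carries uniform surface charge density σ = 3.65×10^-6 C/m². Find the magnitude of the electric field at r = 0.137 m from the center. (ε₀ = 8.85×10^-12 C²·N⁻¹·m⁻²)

Take a concentric spherical Gaussian surface of radius r = 0.137 m (inside the shell, r < 0.23 m).
All the charge is outside the Gaussian surface: Q_enc = 0, hence E = 0 everywhere inside the shell.

E = 0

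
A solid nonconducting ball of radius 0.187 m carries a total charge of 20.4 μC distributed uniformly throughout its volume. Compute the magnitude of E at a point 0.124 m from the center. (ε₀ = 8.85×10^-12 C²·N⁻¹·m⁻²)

Symmetry ⇒ E = E(r) r̂. Gaussian sphere of radius r = 0.124 m (r < R).
For a uniform sphere the enclosed fraction is (r/R)³, so Q_enc = (20.4 μC)(0.124/0.187)³ = 5.948×10^-6 C.
Since E is radial and uniform over the Gaussian sphere, Φ = E·4πr² = Q_enc/ε₀.
E = |Q_enc|/(4πε₀r²) = (5.948×10^-6)/(4π·8.85×10^-12·(0.124)²) = 3.48×10^6 N/C.

|E| ≈ 3.48e6 N/C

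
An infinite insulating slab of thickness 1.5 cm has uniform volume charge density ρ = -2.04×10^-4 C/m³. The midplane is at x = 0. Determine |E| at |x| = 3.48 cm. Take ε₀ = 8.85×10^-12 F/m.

|E| ≈ 1.73×10^5 N/C

The point |x| = 3.48 cm lies outside the slab (half-thickness 0.0075 m). A symmetric pillbox spanning the full slab encloses Q_enc = ρ·d·A.
Flux = 2EA ⇒ E = |ρ|d/(2ε₀), independent of distance outside.
E = (2.04×10^-4)(0.015)/(2·8.85×10^-12) = 1.73e5 N/C.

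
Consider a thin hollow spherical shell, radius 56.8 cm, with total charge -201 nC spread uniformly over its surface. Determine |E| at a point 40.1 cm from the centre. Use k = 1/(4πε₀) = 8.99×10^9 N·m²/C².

Take a concentric spherical Gaussian surface of radius r = 40.1 cm (inside the shell, r < 56.8 cm).
All the charge is outside the Gaussian surface: Q_enc = 0, hence E = 0 everywhere inside the shell.

|E| = 0 N/C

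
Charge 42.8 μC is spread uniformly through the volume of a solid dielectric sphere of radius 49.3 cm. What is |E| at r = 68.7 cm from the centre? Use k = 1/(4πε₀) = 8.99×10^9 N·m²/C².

Symmetry ⇒ E = E(r) r̂. Gaussian sphere of radius r = 68.7 cm (r > R, so the entire charge is enclosed).
Q_enc = 42.8 μC = 4.28e-5 C.
Gauss's law: E·4πr² = Q_enc/ε₀.
E = k|Q_enc|/r² = (8.99×10^9)(4.28×10^-5)/(0.687)² = 8.15e5 N/C.

E = 8.15×10^5 N/C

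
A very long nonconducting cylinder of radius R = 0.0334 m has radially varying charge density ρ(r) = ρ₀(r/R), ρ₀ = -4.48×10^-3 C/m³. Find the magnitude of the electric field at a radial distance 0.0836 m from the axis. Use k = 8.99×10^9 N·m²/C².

Choose a coaxial cylinder of radius r = 0.0836 m (arbitrary length L) as the Gaussian surface (r > R, full charge per length enclosed).
λ_enc = 2π ∫₀^R ρ₀(r'/R)^1 r' dr' = 2πρ₀R²/3 = -1.047e-5 C/m.
Since E is radial and uniform over the curved surface, Φ = E·2πrL = Q_enc/ε₀ = λ_enc L/ε₀.
E = 2k|λ_enc|/r = 2(8.99×10^9)(1.047×10^-5)/(0.0836) = 2.25e6 N/C.

E = 2.25×10^6 V/m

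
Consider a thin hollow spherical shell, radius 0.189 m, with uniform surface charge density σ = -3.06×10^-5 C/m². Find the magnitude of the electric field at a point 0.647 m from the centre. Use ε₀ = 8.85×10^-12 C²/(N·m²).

|E| ≈ 2.95×10^5 N/C

By spherical symmetry E is radial; choose a Gaussian sphere of radius r = 0.647 m (r > 0.189 m).
The entire shell is enclosed: Q_enc = σ·4πR² = (-3.06×10^-5)·4π·(0.189)² = -1.374e-5 C.
Gauss's law: E·4πr² = Q_enc/ε₀.
E = |Q_enc|/(4πε₀r²) = (1.374e-5)/(4π·8.85×10^-12·(0.647)²) = 2.95×10^5 N/C.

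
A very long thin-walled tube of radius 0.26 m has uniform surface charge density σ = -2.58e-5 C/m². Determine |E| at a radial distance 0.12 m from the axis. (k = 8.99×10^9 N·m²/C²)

|E| = 0 N/C

Take a coaxial cylindrical Gaussian surface of radius r = 0.12 m and length L (r < 0.26 m, inside the shell).
No charge is enclosed, so Gauss's law gives E·2πrL = 0 ⇒ E = 0.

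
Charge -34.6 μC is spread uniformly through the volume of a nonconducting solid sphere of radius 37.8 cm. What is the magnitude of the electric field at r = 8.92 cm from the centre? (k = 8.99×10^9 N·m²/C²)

E ≈ 5.14e5 N/C

By spherical symmetry E is radial; choose a Gaussian sphere of radius r = 8.92 cm (r < R).
For a uniform sphere the enclosed fraction is (r/R)³, so Q_enc = (-34.6 μC)(0.0892/0.378)³ = -4.547×10^-7 C.
Gauss's law: E·4πr² = Q_enc/ε₀.
E = k|Q_enc|/r² = (8.99×10^9)(4.547×10^-7)/(0.0892)² = 5.14×10^5 N/C.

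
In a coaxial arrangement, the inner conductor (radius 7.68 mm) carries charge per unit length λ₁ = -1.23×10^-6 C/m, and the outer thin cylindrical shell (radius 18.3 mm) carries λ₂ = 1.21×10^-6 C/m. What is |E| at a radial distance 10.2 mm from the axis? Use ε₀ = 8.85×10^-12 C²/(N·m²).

By cylindrical symmetry E is radial; use a coaxial Gaussian cylinder of radius 10.2 mm and length L (between the conductors, 7.68 mm < r < 18.3 mm).
Only the inner wire is enclosed; the outer shell contributes nothing inside itself. λ_enc = λ₁ = -1.23e-6 C/m.
Applying ∮E·dA = Q_enc/ε₀ with the end caps contributing no flux:
E = |λ_enc|/(2πε₀r) = (1.23e-6)/(2π·8.85×10^-12·0.0102) = 2.17×10^6 N/C.

E = 2.17×10^6 N/C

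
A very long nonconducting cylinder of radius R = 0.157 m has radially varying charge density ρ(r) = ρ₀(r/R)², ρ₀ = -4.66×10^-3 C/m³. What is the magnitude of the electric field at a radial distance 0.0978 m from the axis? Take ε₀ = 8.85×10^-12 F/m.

|E| ≈ 5.00e6 V/m

Choose a coaxial cylinder of radius r = 0.0978 m (arbitrary length L) as the Gaussian surface (r < R).
Integrating ρ over the cross-section to radius r: λ_enc = (2πρ₀/R²) ∫₀^r r'^3 dr' = 2πρ₀ r^4/(4·R²) = -2.717×10^-5 C/m.
Gauss's law: E·2πrL = λ_enc L/ε₀.
E = |λ_enc|/(2πε₀r) = (2.717e-5)/(2π·8.85×10^-12·0.0978) = 5.00×10^6 N/C.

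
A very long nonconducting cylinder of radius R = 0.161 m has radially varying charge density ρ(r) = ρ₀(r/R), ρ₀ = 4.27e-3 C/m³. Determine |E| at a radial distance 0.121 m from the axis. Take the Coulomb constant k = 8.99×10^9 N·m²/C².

By cylindrical symmetry E is radial; use a coaxial Gaussian cylinder of radius 0.121 m and length L (r < R).
Integrating ρ over the cross-section to radius r: λ_enc = (2πρ₀/R) ∫₀^r r'^2 dr' = 2πρ₀ r^3/(3·R) = 9.84e-5 C/m.
Gauss's law: E·2πrL = λ_enc L/ε₀.
E = 2k|λ_enc|/r = 2(8.99×10^9)(9.84×10^-5)/(0.121) = 1.46e7 N/C.

1.46×10^7 N/C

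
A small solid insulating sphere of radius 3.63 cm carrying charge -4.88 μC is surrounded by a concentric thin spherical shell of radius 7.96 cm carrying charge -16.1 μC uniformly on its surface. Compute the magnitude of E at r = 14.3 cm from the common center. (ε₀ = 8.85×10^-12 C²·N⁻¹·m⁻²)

Use a concentric Gaussian sphere at r = 14.3 cm (r > 7.96 cm, enclosing both).
Q_enc = (-4.88 μC) + (-16.1 μC) = -2.098×10^-5 C.
Gauss's law: E·4πr² = Q_enc/ε₀.
E = |Q_enc|/(4πε₀r²) = (2.098×10^-5)/(4π·8.85×10^-12·(0.143)²) = 9.23e6 N/C.

E ≈ 9.23e6 N/C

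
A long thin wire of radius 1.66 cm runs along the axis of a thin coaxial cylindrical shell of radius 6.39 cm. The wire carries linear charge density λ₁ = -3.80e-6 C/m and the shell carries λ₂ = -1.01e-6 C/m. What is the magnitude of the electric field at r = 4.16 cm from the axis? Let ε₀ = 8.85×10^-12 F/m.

|E| = 1.64×10^6 N/C

By cylindrical symmetry E is radial; use a coaxial Gaussian cylinder of radius 4.16 cm and length L (between the conductors, 1.66 cm < r < 6.39 cm).
The shell at 6.39 cm lies outside the Gaussian surface, so λ_enc = λ₁ = -3.80×10^-6 C/m.
By Gauss's law (flux through the curved wall only), E·2πrL = λ_enc L/ε₀.
E = |λ_enc|/(2πε₀r) = (3.80×10^-6)/(2π·8.85×10^-12·0.0416) = 1.64×10^6 N/C.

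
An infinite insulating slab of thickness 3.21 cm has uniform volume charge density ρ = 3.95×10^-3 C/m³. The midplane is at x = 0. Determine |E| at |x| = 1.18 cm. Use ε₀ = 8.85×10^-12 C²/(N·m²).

By symmetry E is perpendicular to the slab. A Gaussian pillbox from −1.18 cm to +1.18 cm (face area A) lies entirely within the slab.
Q_enc = ρ·(2x)·A and flux = 2EA, so 2EA = 2ρxA/ε₀ ⇒ E = |ρ|x/ε₀.
E = (3.95e-3)(0.0118)/(8.85×10^-12) = 5.27×10^6 N/C.

E ≈ 5.27e6 N/C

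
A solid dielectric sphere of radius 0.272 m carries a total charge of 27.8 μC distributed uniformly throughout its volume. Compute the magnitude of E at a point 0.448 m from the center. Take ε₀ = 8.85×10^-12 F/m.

|E| = 1.25×10^6 N/C

By spherical symmetry E is radial; choose a Gaussian sphere of radius r = 0.448 m (r > R, so the entire charge is enclosed).
Q_enc = 27.8 μC = 2.78×10^-5 C.
Since E is radial and uniform over the Gaussian sphere, Φ = E·4πr² = Q_enc/ε₀.
E = |Q_enc|/(4πε₀r²) = (2.78×10^-5)/(4π·8.85×10^-12·(0.448)²) = 1.25×10^6 N/C.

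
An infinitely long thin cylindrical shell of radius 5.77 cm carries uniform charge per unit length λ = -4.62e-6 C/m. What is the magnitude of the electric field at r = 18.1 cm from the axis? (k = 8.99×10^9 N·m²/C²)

|E| ≈ 4.59×10^5 N/C

Take a coaxial cylindrical Gaussian surface of radius r = 18.1 cm and length L (r > 5.77 cm).
The full line charge is enclosed: λ_enc = -4.62e-6 C/m.
Applying ∮E·dA = Q_enc/ε₀ with the end caps contributing no flux:
E = 2k|λ_enc|/r = 2(8.99×10^9)(4.62e-6)/(0.181) = 4.59e5 N/C.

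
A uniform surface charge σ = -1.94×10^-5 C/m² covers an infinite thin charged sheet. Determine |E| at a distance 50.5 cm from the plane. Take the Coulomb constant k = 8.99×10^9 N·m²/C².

By planar symmetry E is perpendicular to the sheet and uniform; use a Gaussian pillbox with flat faces of area A on each side of the sheet.
Flux Φ = 2EA and Q_enc = σA, so 2EA = σA/ε₀ ⇒ E = |σ|/(2ε₀), independent of distance.
E = 2πk|σ| = 2π(8.99×10^9)(1.94e-5) = 1.10×10^6 N/C.

E = 1.10e6 N/C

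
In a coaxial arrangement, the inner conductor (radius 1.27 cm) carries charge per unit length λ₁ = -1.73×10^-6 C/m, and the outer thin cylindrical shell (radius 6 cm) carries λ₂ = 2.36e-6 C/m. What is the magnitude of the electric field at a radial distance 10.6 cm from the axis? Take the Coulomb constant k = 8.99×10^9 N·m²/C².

Take a coaxial cylindrical Gaussian surface of radius r = 10.6 cm and length L (r > 6 cm, enclosing both).
λ_enc = λ₁ + λ₂ = (-1.73×10^-6) + (2.36×10^-6) = 6.30×10^-7 C/m.
By Gauss's law (flux through the curved wall only), E·2πrL = λ_enc L/ε₀.
E = 2k|λ_enc|/r = 2(8.99×10^9)(6.30×10^-7)/(0.106) = 1.07e5 N/C.

|E| ≈ 1.07e5 N/C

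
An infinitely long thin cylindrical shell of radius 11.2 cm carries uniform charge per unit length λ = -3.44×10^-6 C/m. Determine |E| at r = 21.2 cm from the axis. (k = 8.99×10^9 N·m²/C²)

|E| = 2.92e5 N/C

Choose a coaxial cylinder of radius r = 21.2 cm (arbitrary length L) as the Gaussian surface (r > 11.2 cm).
The full line charge is enclosed: λ_enc = -3.44×10^-6 C/m.
Since E is radial and uniform over the curved surface, Φ = E·2πrL = Q_enc/ε₀ = λ_enc L/ε₀.
E = 2k|λ_enc|/r = 2(8.99×10^9)(3.44e-6)/(0.212) = 2.92e5 N/C.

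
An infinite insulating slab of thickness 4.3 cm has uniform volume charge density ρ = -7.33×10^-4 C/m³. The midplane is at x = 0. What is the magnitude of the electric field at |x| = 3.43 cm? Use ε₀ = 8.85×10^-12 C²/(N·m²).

The point |x| = 3.43 cm lies outside the slab (half-thickness 0.0215 m). A symmetric pillbox spanning the full slab encloses Q_enc = ρ·d·A.
Flux = 2EA ⇒ E = |ρ|d/(2ε₀), independent of distance outside.
E = (7.33×10^-4)(0.043)/(2·8.85×10^-12) = 1.78e6 N/C.

E ≈ 1.78×10^6 V/m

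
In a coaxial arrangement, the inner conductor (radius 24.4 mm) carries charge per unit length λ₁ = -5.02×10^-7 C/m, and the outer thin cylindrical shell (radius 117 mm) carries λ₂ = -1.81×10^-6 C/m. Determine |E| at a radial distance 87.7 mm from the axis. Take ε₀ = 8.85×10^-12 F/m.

E ≈ 1.03×10^5 N/C

By cylindrical symmetry E is radial; use a coaxial Gaussian cylinder of radius 87.7 mm and length L (between the conductors, 24.4 mm < r < 117 mm).
Only the inner wire is enclosed; the outer shell contributes nothing inside itself. λ_enc = λ₁ = -5.02×10^-7 C/m.
By Gauss's law (flux through the curved wall only), E·2πrL = λ_enc L/ε₀.
E = |λ_enc|/(2πε₀r) = (5.02×10^-7)/(2π·8.85×10^-12·0.0877) = 1.03×10^5 N/C.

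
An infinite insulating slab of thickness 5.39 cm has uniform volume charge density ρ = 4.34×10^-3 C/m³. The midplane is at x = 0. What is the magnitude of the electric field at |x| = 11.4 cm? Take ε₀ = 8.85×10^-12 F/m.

The point |x| = 11.4 cm lies outside the slab (half-thickness 0.02695 m). A symmetric pillbox spanning the full slab encloses Q_enc = ρ·d·A.
Flux = 2EA ⇒ E = |ρ|d/(2ε₀), independent of distance outside.
E = (4.34×10^-3)(0.0539)/(2·8.85×10^-12) = 1.32×10^7 N/C.

E = 1.32e7 N/C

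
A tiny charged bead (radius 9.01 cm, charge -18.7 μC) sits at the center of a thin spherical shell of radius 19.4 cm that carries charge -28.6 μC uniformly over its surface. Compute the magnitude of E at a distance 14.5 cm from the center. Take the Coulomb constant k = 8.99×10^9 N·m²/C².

By spherical symmetry E is radial; choose a Gaussian sphere of radius r = 14.5 cm (between the bodies, 9.01 cm < r < 19.4 cm).
The shell at 19.4 cm lies outside the Gaussian surface, so Q_enc = -18.7 μC = -1.87×10^-5 C.
Since E is radial and uniform over the Gaussian sphere, Φ = E·4πr² = Q_enc/ε₀.
E = k|Q_enc|/r² = (8.99×10^9)(1.87×10^-5)/(0.145)² = 8.00×10^6 N/C.

|E| ≈ 8.00×10^6 N/C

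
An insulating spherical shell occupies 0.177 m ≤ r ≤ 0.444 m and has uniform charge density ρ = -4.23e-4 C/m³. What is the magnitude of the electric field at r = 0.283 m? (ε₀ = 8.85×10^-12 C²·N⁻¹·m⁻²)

Use a concentric Gaussian sphere at r = 0.283 m (within the shell material, 0.177 m < r < 0.444 m).
Enclosed charge is the volume from a to r: Q_enc = (4π/3)ρ(r³ − a³) = -3.033×10^-5 C.
Since E is radial and uniform over the Gaussian sphere, Φ = E·4πr² = Q_enc/ε₀.
E = |Q_enc|/(4πε₀r²) = (3.033×10^-5)/(4π·8.85×10^-12·(0.283)²) = 3.41e6 N/C.

|E| ≈ 3.41×10^6 N/C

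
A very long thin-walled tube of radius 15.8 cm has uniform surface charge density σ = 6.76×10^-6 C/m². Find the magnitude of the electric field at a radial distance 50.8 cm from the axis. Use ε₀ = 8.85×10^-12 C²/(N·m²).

2.38×10^5 V/m

Take a coaxial cylindrical Gaussian surface of radius r = 50.8 cm and length L (r > 15.8 cm).
The whole shell is enclosed: λ_enc = σ·2πR = (6.76×10^-6)·2π·(0.158) = 6.711×10^-6 C/m.
By Gauss's law (flux through the curved wall only), E·2πrL = λ_enc L/ε₀.
E = |λ_enc|/(2πε₀r) = (6.711e-6)/(2π·8.85×10^-12·0.508) = 2.38×10^5 N/C.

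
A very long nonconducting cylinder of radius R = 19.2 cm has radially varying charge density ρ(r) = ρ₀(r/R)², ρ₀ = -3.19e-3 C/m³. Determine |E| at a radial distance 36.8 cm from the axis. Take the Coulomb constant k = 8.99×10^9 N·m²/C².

E ≈ 9.03e6 N/C

Take a coaxial cylindrical Gaussian surface of radius r = 36.8 cm and length L (r > R, full charge per length enclosed).
λ_enc = 2π ∫₀^R ρ₀(r'/R)^2 r' dr' = 2πρ₀R²/4 = -1.847e-4 C/m.
Since E is radial and uniform over the curved surface, Φ = E·2πrL = Q_enc/ε₀ = λ_enc L/ε₀.
E = 2k|λ_enc|/r = 2(8.99×10^9)(1.847×10^-4)/(0.368) = 9.03×10^6 N/C.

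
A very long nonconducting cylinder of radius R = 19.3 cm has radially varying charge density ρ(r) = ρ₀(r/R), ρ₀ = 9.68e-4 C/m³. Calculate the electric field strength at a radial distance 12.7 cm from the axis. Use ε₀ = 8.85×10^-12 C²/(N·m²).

3.05e6 N/C

Choose a coaxial cylinder of radius r = 12.7 cm (arbitrary length L) as the Gaussian surface (r < R).
λ_enc = ∫₀^r ρ(r')·2πr' dr' = (2πρ₀/R)·r^3/3 = 2.152e-5 C/m.
Gauss's law: E·2πrL = λ_enc L/ε₀.
E = |λ_enc|/(2πε₀r) = (2.152×10^-5)/(2π·8.85×10^-12·0.127) = 3.05×10^6 N/C.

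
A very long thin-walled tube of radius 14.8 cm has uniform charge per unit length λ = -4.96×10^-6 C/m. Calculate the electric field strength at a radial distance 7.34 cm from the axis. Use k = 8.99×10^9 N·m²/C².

|E| = 0 N/C

Take a coaxial cylindrical Gaussian surface of radius r = 7.34 cm and length L (r < 14.8 cm, inside the shell).
No charge is enclosed, so Gauss's law gives E·2πrL = 0 ⇒ E = 0.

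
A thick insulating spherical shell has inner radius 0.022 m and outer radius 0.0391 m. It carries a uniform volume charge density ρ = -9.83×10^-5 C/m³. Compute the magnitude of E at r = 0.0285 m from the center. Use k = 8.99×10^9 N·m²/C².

5.70×10^4 V/m

By spherical symmetry E is radial; choose a Gaussian sphere of radius r = 0.0285 m (within the shell material, 0.022 m < r < 0.0391 m).
Enclosed charge is the volume from a to r: Q_enc = (4π/3)ρ(r³ − a³) = -5.147×10^-9 C.
Applying ∮E·dA = Q_enc/ε₀ with Φ = E(4πr²):
E = k|Q_enc|/r² = (8.99×10^9)(5.147×10^-9)/(0.0285)² = 5.70×10^4 N/C.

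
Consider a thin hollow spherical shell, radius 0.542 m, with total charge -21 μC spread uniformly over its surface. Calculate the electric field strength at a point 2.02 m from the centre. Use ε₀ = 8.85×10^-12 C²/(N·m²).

Take a concentric spherical Gaussian surface of radius r = 2.02 m (r > 0.542 m).
The entire shell is enclosed: Q_enc = -2.10e-5 C.
Gauss's law: E·4πr² = Q_enc/ε₀.
E = |Q_enc|/(4πε₀r²) = (2.10×10^-5)/(4π·8.85×10^-12·(2.02)²) = 4.63e4 N/C.

4.63×10^4 V/m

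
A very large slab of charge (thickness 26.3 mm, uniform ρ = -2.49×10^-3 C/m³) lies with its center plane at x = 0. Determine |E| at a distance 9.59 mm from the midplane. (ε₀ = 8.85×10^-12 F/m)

By symmetry E is perpendicular to the slab. A Gaussian pillbox from −9.59 mm to +9.59 mm (face area A) lies entirely within the slab.
Q_enc = ρ·(2x)·A and flux = 2EA, so 2EA = 2ρxA/ε₀ ⇒ E = |ρ|x/ε₀.
E = (2.49×10^-3)(0.00959)/(8.85×10^-12) = 2.70×10^6 N/C.

E ≈ 2.70×10^6 N/C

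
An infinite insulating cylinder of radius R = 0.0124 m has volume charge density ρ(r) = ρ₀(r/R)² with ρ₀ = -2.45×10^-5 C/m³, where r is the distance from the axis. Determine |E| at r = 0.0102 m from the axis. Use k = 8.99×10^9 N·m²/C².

Coaxial Gaussian cylinder, radius r = 0.0102 m, length L (r < R).
λ_enc = ∫₀^r ρ(r')·2πr' dr' = (2πρ₀/R²)·r^4/4 = -2.709×10^-9 C/m.
Gauss's law: E·2πrL = λ_enc L/ε₀.
E = 2k|λ_enc|/r = 2(8.99×10^9)(2.709e-9)/(0.0102) = 4.78e3 N/C.

4.78e3 N/C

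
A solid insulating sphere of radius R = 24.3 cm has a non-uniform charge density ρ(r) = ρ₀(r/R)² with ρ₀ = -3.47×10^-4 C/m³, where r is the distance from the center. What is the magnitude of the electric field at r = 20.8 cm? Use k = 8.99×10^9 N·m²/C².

Use a concentric Gaussian sphere at r = 20.8 cm (r < R).
Q_enc = ∫₀^r ρ(r')·4πr'² dr' = (4πρ₀/R²) ∫₀^r r'^4 dr' = 4πρ₀ r^5/(5·R²) = -5.75e-6 C.
Since E is radial and uniform over the Gaussian sphere, Φ = E·4πr² = Q_enc/ε₀.
E = k|Q_enc|/r² = (8.99×10^9)(5.75e-6)/(0.208)² = 1.19×10^6 N/C.

|E| ≈ 1.19e6 V/m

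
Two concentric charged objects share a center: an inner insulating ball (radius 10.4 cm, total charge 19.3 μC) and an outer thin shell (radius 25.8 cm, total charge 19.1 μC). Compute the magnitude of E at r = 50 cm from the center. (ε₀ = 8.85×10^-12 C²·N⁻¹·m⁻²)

Symmetry ⇒ E = E(r) r̂. Gaussian sphere of radius r = 50 cm (r > 25.8 cm, enclosing both).
Q_enc = (19.3 μC) + (19.1 μC) = 3.84×10^-5 C.
Gauss's law: E·4πr² = Q_enc/ε₀.
E = |Q_enc|/(4πε₀r²) = (3.84×10^-5)/(4π·8.85×10^-12·(0.5)²) = 1.38×10^6 N/C.

|E| = 1.38×10^6 N/C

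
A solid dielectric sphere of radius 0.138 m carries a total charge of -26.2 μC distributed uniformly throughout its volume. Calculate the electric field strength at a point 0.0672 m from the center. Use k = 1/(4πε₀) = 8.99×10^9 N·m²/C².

|E| ≈ 6.02e6 N/C

Use a concentric Gaussian sphere at r = 0.0672 m (r < R).
Only the charge within r is enclosed: Q_enc = Q·(r/R)³ = (-26.2 μC)·(0.0672 m/0.138 m)³ = -3.025×10^-6 C.
Gauss's law: E·4πr² = Q_enc/ε₀.
E = k|Q_enc|/r² = (8.99×10^9)(3.025×10^-6)/(0.0672)² = 6.02e6 N/C.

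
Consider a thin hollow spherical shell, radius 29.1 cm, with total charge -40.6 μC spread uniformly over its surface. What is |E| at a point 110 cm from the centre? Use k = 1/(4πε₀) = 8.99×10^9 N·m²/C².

3.02e5 N/C

By spherical symmetry E is radial; choose a Gaussian sphere of radius r = 110 cm (r > 29.1 cm).
The entire shell is enclosed: Q_enc = -4.06×10^-5 C.
Applying ∮E·dA = Q_enc/ε₀ with Φ = E(4πr²):
E = k|Q_enc|/r² = (8.99×10^9)(4.06×10^-5)/(1.1)² = 3.02×10^5 N/C.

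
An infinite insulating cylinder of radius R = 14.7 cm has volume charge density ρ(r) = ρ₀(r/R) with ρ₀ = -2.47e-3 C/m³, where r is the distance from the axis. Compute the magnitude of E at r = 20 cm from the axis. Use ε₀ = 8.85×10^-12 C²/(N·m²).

E ≈ 1.01×10^7 N/C

Take a coaxial cylindrical Gaussian surface of radius r = 20 cm and length L (r > R, full charge per length enclosed).
λ_enc = 2π ∫₀^R ρ₀(r'/R)^1 r' dr' = 2πρ₀R²/3 = -1.118×10^-4 C/m.
Since E is radial and uniform over the curved surface, Φ = E·2πrL = Q_enc/ε₀ = λ_enc L/ε₀.
E = |λ_enc|/(2πε₀r) = (1.118e-4)/(2π·8.85×10^-12·0.2) = 1.01×10^7 N/C.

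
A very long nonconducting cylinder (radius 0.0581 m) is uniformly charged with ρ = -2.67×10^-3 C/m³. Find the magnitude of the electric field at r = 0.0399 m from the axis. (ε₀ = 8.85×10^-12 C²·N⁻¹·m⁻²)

By cylindrical symmetry E is radial; use a coaxial Gaussian cylinder of radius 0.0399 m and length L (r < R).
Charge inside radius r per length L is ρ·πr²·L, so λ_enc = ρπr² = -1.335×10^-5 C/m.
Since E is radial and uniform over the curved surface, Φ = E·2πrL = Q_enc/ε₀ = λ_enc L/ε₀.
E = |λ_enc|/(2πε₀r) = (1.335×10^-5)/(2π·8.85×10^-12·0.0399) = 6.02×10^6 N/C.

E ≈ 6.02×10^6 V/m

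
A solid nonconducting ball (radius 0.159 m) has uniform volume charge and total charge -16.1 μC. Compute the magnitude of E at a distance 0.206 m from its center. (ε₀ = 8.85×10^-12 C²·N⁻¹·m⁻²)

E = 3.41×10^6 N/C

Symmetry ⇒ E = E(r) r̂. Gaussian sphere of radius r = 0.206 m (r > R, so the entire charge is enclosed).
Q_enc = -16.1 μC = -1.61×10^-5 C.
Applying ∮E·dA = Q_enc/ε₀ with Φ = E(4πr²):
E = |Q_enc|/(4πε₀r²) = (1.61e-5)/(4π·8.85×10^-12·(0.206)²) = 3.41×10^6 N/C.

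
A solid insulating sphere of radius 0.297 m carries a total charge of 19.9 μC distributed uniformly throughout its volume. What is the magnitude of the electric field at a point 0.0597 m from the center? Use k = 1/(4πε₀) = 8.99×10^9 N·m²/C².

|E| = 4.08×10^5 V/m

Use a concentric Gaussian sphere at r = 0.0597 m (r < R).
Only the charge within r is enclosed: Q_enc = Q·(r/R)³ = (19.9 μC)·(0.0597 m/0.297 m)³ = 1.616×10^-7 C.
Since E is radial and uniform over the Gaussian sphere, Φ = E·4πr² = Q_enc/ε₀.
E = k|Q_enc|/r² = (8.99×10^9)(1.616×10^-7)/(0.0597)² = 4.08×10^5 N/C.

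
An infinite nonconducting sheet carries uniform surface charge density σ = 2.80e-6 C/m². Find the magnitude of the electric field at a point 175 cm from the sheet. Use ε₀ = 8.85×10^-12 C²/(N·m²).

E ≈ 1.58e5 V/m

Choose a cylindrical pillbox piercing the sheet, end faces (area A) parallel to it.
Flux Φ = 2EA and Q_enc = σA, so 2EA = σA/ε₀ ⇒ E = |σ|/(2ε₀), independent of distance.
E = |σ|/(2ε₀) = (2.80×10^-6)/(2·8.85×10^-12) = 1.58×10^5 N/C.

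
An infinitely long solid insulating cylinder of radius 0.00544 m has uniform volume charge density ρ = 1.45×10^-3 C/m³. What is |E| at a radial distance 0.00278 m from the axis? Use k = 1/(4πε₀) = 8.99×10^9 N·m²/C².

E = 2.28e5 N/C

By cylindrical symmetry E is radial; use a coaxial Gaussian cylinder of radius 0.00278 m and length L (r < R).
Charge inside radius r per length L is ρ·πr²·L, so λ_enc = ρπr² = 3.521×10^-8 C/m.
By Gauss's law (flux through the curved wall only), E·2πrL = λ_enc L/ε₀.
E = 2k|λ_enc|/r = 2(8.99×10^9)(3.521×10^-8)/(0.00278) = 2.28×10^5 N/C.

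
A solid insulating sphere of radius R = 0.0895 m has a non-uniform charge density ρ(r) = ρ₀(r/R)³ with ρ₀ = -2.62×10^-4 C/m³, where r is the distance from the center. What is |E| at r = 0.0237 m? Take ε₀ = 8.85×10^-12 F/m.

Symmetry ⇒ E = E(r) r̂. Gaussian sphere of radius r = 0.0237 m (r < R).
Integrate the density: Q_enc = 4π ∫₀^r ρ₀(r'/R)^3 r'² dr' = 4πρ₀ r^6/(6·R³) = -1.356e-10 C.
Since E is radial and uniform over the Gaussian sphere, Φ = E·4πr² = Q_enc/ε₀.
E = |Q_enc|/(4πε₀r²) = (1.356×10^-10)/(4π·8.85×10^-12·(0.0237)²) = 2.17×10^3 N/C.

2.17×10^3 V/m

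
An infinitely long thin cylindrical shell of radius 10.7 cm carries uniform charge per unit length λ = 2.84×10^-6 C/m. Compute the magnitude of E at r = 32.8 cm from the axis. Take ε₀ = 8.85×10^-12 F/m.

Take a coaxial cylindrical Gaussian surface of radius r = 32.8 cm and length L (r > 10.7 cm).
The full line charge is enclosed: λ_enc = 2.84×10^-6 C/m.
Gauss's law: E·2πrL = λ_enc L/ε₀.
E = |λ_enc|/(2πε₀r) = (2.84×10^-6)/(2π·8.85×10^-12·0.328) = 1.56×10^5 N/C.

|E| = 1.56×10^5 V/m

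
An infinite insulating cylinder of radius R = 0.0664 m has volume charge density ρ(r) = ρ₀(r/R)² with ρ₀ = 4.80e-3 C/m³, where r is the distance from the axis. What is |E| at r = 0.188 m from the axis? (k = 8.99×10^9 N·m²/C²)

E ≈ 3.18e6 N/C

By cylindrical symmetry E is radial; use a coaxial Gaussian cylinder of radius 0.188 m and length L (r > R, full charge per length enclosed).
λ_enc = 2π ∫₀^R ρ₀(r'/R)^2 r' dr' = 2πρ₀R²/4 = 3.324×10^-5 C/m.
By Gauss's law (flux through the curved wall only), E·2πrL = λ_enc L/ε₀.
E = 2k|λ_enc|/r = 2(8.99×10^9)(3.324e-5)/(0.188) = 3.18e6 N/C.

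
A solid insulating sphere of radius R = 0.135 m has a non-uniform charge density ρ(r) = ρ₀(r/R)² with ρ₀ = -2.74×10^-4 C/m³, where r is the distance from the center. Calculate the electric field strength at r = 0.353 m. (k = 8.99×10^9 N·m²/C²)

|E| = 1.22×10^5 N/C

By spherical symmetry E is radial; choose a Gaussian sphere of radius r = 0.353 m (r > R, all charge enclosed).
Q_enc = 4π ∫₀^R ρ₀(r'/R)^2 r'² dr' = 4πρ₀R³/5 = -1.694×10^-6 C.
Since E is radial and uniform over the Gaussian sphere, Φ = E·4πr² = Q_enc/ε₀.
E = k|Q_enc|/r² = (8.99×10^9)(1.694×10^-6)/(0.353)² = 1.22×10^5 N/C.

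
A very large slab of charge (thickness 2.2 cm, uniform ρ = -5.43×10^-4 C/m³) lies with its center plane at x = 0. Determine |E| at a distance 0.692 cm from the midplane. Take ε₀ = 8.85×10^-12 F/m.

E ≈ 4.25×10^5 N/C

By symmetry E is perpendicular to the slab. A Gaussian pillbox from −0.692 cm to +0.692 cm (face area A) lies entirely within the slab.
Q_enc = ρ·(2x)·A and flux = 2EA, so 2EA = 2ρxA/ε₀ ⇒ E = |ρ|x/ε₀.
E = (5.43e-4)(0.00692)/(8.85×10^-12) = 4.25e5 N/C.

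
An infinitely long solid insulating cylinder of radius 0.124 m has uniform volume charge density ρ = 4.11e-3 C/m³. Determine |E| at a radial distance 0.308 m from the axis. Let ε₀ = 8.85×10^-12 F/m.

Coaxial Gaussian cylinder, radius r = 0.308 m, length L (r > 0.124 m, full cross-section enclosed).
λ_enc = ρ·πR² = (4.11×10^-3)π(0.124)² = 1.985e-4 C/m.
Gauss's law: E·2πrL = λ_enc L/ε₀.
E = |λ_enc|/(2πε₀r) = (1.985e-4)/(2π·8.85×10^-12·0.308) = 1.16e7 N/C.

|E| = 1.16×10^7 V/m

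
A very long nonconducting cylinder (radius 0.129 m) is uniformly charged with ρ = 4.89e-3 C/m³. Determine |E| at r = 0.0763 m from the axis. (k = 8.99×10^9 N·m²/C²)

E = 2.11×10^7 V/m

Take a coaxial cylindrical Gaussian surface of radius r = 0.0763 m and length L (r < R).
Enclosed charge per unit length: λ_enc = ρ·πr² = (4.89×10^-3)π(0.0763)² = 8.944×10^-5 C/m.
Gauss's law: E·2πrL = λ_enc L/ε₀.
E = 2k|λ_enc|/r = 2(8.99×10^9)(8.944×10^-5)/(0.0763) = 2.11e7 N/C.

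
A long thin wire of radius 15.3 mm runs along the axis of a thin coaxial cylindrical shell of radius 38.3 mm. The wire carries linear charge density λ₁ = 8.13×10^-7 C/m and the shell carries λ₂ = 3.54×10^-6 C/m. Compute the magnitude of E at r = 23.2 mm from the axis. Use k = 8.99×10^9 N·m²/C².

E = 6.30×10^5 N/C

Take a coaxial cylindrical Gaussian surface of radius r = 23.2 mm and length L (between the conductors, 15.3 mm < r < 38.3 mm).
The shell at 38.3 mm lies outside the Gaussian surface, so λ_enc = λ₁ = 8.13×10^-7 C/m.
Since E is radial and uniform over the curved surface, Φ = E·2πrL = Q_enc/ε₀ = λ_enc L/ε₀.
E = 2k|λ_enc|/r = 2(8.99×10^9)(8.13e-7)/(0.0232) = 6.30×10^5 N/C.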